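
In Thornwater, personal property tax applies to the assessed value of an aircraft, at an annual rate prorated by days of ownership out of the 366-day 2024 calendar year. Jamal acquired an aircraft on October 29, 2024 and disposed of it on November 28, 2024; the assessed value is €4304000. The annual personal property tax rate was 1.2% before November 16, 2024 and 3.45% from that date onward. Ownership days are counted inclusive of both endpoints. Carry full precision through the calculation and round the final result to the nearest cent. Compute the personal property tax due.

October 29 – November 15, 2024: 18 days at 1.2% → €4304000 × 1.2% × 18/366 = €2540.0656
November 16 – November 28, 2024: 13 days at 3.45% → €4304000 × 3.45% × 13/366 = €5274.1639
Total = €7814.2295

€7814.23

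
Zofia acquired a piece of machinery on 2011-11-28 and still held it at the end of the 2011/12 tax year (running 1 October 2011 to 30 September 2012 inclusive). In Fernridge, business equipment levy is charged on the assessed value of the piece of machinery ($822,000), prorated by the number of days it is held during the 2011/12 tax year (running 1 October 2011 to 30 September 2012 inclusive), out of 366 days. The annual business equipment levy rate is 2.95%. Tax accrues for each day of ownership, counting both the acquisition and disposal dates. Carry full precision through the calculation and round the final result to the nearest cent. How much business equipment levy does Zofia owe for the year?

Days held (2011-11-28 to 2012-09-30): 308 out of 366
Tax = $822,000 × 2.95% × 308/366 = $20,406.2623

$20,406.26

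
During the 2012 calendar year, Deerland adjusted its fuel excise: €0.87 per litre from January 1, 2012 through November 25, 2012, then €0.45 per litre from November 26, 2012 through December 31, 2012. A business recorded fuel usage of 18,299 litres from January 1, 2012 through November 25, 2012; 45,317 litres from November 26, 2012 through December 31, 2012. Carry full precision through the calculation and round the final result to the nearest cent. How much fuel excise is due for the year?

January 1 – November 25, 2012: 18,299 litres at €0.87/litre → €15,920.13
November 26 – December 31, 2012: 45,317 litres at €0.45/litre → €20,392.65

€36,312.78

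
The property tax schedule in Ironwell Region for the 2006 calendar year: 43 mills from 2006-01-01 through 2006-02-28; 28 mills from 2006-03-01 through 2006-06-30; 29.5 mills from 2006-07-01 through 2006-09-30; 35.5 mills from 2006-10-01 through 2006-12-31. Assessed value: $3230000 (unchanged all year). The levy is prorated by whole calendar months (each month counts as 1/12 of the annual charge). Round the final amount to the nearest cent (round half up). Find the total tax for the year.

2006-01-01 to 2006-02-28: 2 months at 43 mills → $3230000 × 4.3% × 2/12 = $23148.3333
2006-03-01 to 2006-06-30: 4 months at 28 mills → $3230000 × 2.8% × 4/12 = $30146.6667
2006-07-01 to 2006-09-30: 3 months at 29.5 mills → $3230000 × 2.95% × 3/12 = $23821.2500
2006-10-01 to 2006-12-31: 3 months at 35.5 mills → $3230000 × 3.55% × 3/12 = $28666.2500
Total = $105782.5000

$105782.50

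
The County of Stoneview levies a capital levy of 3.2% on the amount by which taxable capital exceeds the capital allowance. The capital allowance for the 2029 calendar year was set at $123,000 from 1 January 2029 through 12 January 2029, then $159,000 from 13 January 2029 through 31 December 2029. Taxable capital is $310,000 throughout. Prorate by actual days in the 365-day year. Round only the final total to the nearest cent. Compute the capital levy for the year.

1 January – 12 January 2029: 12 days, exemption $123,000 → ($310,000 − $123,000) × 3.2% × 12/365 = $196.7342
13 January – 31 December 2029: 353 days, exemption $159,000 → ($310,000 − $159,000) × 3.2% × 353/365 = $4,673.1397
Total = $4,869.8740

$4,869.87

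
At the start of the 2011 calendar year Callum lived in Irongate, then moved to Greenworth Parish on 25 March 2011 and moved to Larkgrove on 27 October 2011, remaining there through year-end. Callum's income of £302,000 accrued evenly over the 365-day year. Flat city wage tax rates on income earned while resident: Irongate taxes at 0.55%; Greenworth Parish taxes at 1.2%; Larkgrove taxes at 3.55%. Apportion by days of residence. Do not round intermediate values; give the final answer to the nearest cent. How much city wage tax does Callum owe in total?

Irongate, 1 January – 24 March 2011: 83 days → £302,000 × 0.55% × 83/365 = £377.7068
Greenworth Parish, 25 March – 26 October 2011: 216 days → £302,000 × 1.2% × 216/365 = £2,144.6137
Larkgrove, 27 October – 31 December 2011: 66 days → £302,000 × 3.55% × 66/365 = £1,938.5918
Total = £4,460.9123

£4,460.91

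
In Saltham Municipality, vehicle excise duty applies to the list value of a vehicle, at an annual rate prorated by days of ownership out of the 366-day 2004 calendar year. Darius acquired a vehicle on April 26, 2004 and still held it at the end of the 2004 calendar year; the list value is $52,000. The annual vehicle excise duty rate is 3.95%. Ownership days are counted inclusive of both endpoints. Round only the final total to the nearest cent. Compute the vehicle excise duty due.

Days held (April 26 – December 31, 2004): 250 out of 366
Tax = $52,000 × 3.95% × 250/366 = $1,403.0055

$1,403.01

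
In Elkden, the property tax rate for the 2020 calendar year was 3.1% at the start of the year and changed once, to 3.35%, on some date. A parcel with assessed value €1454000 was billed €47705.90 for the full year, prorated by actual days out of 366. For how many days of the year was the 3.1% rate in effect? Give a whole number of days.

Let d = days at the first rate; then 366 − d days at the second rate.
€1454000 × [3.1%·d + 3.35%·(366−d)] / 366 = €47705.90
Solving gives d = 101, so the new rate took effect on 11 April 2020.

101 days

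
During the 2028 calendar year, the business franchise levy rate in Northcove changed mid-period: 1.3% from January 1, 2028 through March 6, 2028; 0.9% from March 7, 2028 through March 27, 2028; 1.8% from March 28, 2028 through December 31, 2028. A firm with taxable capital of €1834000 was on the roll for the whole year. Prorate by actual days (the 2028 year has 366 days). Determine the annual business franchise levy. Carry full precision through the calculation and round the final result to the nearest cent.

January 1 – March 6, 2028: 66 days at 1.3% → €1834000 × 1.3% × 66/366 = €4299.3770
March 7 – March 27, 2028: 21 days at 0.9% → €1834000 × 0.9% × 21/366 = €947.0656
March 28 – December 31, 2028: 279 days at 1.8% → €1834000 × 1.8% × 279/366 = €25164.8852
Total = €30411.3279

€30411.33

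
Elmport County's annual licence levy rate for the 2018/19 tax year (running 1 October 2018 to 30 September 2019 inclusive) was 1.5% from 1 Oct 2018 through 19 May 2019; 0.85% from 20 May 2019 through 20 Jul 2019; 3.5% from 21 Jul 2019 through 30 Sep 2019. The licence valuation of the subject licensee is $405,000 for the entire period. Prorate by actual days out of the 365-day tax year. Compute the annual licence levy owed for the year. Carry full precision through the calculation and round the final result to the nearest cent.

$7,225.64

1 Oct 2018 – 19 May 2019: 231 days at 1.5% → $405,000 × 1.5% × 231/365 = $3,844.7260
20 May – 20 Jul 2019: 62 days at 0.85% → $405,000 × 0.85% × 62/365 = $584.7534
21 Jul – 30 Sep 2019: 72 days at 3.5% → $405,000 × 3.5% × 72/365 = $2,796.1644
Total = $7,225.6438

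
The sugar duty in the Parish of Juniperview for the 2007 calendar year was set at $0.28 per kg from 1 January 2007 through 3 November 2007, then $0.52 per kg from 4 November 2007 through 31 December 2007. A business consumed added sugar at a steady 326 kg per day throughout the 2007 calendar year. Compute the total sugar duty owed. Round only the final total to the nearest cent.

$37,855.12

1 January – 3 November 2007: 307 days × 326 kg/day = 100,082 kg at $0.28/kg → $28,022.96
4 November – 31 December 2007: 58 days × 326 kg/day = 18,908 kg at $0.52/kg → $9,832.16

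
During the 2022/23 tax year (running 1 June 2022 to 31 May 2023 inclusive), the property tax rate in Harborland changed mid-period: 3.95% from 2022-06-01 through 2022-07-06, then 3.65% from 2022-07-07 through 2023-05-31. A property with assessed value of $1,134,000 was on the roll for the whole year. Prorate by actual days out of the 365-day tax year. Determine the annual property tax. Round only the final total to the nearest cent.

2022-06-01 to 2022-07-06: 36 days at 3.95% → $1,134,000 × 3.95% × 36/365 = $4,417.9397
2022-07-07 to 2023-05-31: 329 days at 3.65% → $1,134,000 × 3.65% × 329/365 = $37,308.6000
Total = $41,726.5397

$41,726.54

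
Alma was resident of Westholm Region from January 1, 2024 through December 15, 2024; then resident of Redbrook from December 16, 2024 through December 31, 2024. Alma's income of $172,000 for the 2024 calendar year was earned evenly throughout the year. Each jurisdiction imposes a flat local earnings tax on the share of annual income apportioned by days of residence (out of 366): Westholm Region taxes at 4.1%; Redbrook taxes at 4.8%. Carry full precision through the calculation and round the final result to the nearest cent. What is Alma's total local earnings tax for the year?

$7,104.63

Westholm Region, January 1 – December 15, 2024: 350 days → $172,000 × 4.1% × 350/366 = $6,743.7158
Redbrook, December 16 – December 31, 2024: 16 days → $172,000 × 4.8% × 16/366 = $360.9180
Total = $7,104.6339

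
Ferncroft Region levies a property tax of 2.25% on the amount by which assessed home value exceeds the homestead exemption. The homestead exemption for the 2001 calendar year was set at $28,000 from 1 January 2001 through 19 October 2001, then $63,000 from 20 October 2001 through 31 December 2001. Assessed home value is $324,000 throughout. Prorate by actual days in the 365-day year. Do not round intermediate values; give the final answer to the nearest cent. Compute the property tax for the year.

$6,502.50

1 January – 19 October 2001: 292 days, exemption $28,000 → ($324,000 − $28,000) × 2.25% × 292/365 = $5,328.0000
20 October – 31 December 2001: 73 days, exemption $63,000 → ($324,000 − $63,000) × 2.25% × 73/365 = $1,174.5000
Total = $6,502.5000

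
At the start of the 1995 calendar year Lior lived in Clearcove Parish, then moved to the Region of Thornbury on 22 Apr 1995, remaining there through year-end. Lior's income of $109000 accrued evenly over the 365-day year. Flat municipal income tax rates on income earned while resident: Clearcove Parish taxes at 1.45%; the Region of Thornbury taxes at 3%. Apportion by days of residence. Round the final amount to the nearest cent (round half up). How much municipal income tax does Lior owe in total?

Clearcove Parish, 1 Jan – 21 Apr 1995: 111 days → $109000 × 1.45% × 111/365 = $480.6452
The Region of Thornbury, 22 Apr – 31 Dec 1995: 254 days → $109000 × 3% × 254/365 = $2275.5616
Total = $2756.2068

$2756.21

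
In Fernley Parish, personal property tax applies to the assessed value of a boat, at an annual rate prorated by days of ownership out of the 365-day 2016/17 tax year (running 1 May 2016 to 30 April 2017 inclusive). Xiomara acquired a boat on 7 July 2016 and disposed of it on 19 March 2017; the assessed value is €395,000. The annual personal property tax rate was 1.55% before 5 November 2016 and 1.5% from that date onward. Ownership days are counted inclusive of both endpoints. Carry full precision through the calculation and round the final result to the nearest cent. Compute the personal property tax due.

7 July – 4 November 2016: 121 days at 1.55% → €395,000 × 1.55% × 121/365 = €2,029.6507
5 November 2016 – 19 March 2017: 135 days at 1.5% → €395,000 × 1.5% × 135/365 = €2,191.4384
Total = €4,221.0890

€4,221.09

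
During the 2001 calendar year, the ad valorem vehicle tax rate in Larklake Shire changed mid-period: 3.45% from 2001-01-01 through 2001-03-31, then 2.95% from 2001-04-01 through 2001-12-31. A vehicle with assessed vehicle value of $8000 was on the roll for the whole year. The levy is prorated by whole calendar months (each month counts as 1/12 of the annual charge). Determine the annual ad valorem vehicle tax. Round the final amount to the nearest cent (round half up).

$246.00

2001-01-01 to 2001-03-31: 3 months at 3.45% → $8000 × 3.45% × 3/12 = $69.0000
2001-04-01 to 2001-12-31: 9 months at 2.95% → $8000 × 2.95% × 9/12 = $177.0000
Total = $246.0000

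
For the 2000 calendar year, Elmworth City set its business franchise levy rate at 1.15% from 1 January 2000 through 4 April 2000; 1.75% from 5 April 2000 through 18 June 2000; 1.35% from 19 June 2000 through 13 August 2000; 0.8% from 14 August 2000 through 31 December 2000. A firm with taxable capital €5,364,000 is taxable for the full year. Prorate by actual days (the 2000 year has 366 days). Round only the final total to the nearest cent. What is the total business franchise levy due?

1 January – 4 April 2000: 95 days at 1.15% → €5,364,000 × 1.15% × 95/366 = €16,011.3934
5 April – 18 June 2000: 75 days at 1.75% → €5,364,000 × 1.75% × 75/366 = €19,235.6557
19 June – 13 August 2000: 56 days at 1.35% → €5,364,000 × 1.35% × 56/366 = €11,079.7377
14 August – 31 December 2000: 140 days at 0.8% → €5,364,000 × 0.8% × 140/366 = €16,414.4262
Total = €62,741.2131

€62,741.21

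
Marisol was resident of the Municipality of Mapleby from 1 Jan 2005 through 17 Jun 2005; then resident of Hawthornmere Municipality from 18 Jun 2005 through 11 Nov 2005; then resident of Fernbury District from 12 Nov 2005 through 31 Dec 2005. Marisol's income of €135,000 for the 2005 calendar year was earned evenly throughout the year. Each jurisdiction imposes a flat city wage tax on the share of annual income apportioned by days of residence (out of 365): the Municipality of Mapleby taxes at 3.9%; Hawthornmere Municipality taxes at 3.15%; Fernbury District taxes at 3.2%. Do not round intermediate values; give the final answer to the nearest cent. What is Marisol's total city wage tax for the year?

€4,727.77

The Municipality of Mapleby, 1 Jan – 17 Jun 2005: 168 days → €135,000 × 3.9% × 168/365 = €2,423.3425
Hawthornmere Municipality, 18 Jun – 11 Nov 2005: 147 days → €135,000 × 3.15% × 147/365 = €1,712.6507
Fernbury District, 12 Nov – 31 Dec 2005: 50 days → €135,000 × 3.2% × 50/365 = €591.7808
Total = €4,727.7740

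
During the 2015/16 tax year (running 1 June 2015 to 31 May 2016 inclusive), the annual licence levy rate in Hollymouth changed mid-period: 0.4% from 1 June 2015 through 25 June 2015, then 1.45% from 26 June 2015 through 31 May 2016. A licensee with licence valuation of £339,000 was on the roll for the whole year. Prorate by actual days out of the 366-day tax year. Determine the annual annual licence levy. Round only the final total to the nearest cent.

£4,672.36

1 June – 25 June 2015: 25 days at 0.4% → £339,000 × 0.4% × 25/366 = £92.6230
26 June 2015 – 31 May 2016: 341 days at 1.45% → £339,000 × 1.45% × 341/366 = £4,579.7418
Total = £4,672.3648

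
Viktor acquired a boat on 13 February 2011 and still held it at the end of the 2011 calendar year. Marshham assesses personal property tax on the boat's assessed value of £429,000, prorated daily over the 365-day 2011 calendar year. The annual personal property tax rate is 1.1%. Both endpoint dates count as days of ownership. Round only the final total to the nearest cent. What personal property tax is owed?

£4,163.06

Days held (13 February – 31 December 2011): 322 out of 365
Tax = £429,000 × 1.1% × 322/365 = £4,163.0630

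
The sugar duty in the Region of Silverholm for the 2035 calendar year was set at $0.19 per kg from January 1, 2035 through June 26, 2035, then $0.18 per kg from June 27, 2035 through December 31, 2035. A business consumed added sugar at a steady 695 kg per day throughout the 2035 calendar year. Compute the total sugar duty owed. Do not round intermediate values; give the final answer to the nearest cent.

$46,891.65

January 1 – June 26, 2035: 177 days × 695 kg/day = 123,015 kg at $0.19/kg → $23,372.85
June 27 – December 31, 2035: 188 days × 695 kg/day = 130,660 kg at $0.18/kg → $23,518.80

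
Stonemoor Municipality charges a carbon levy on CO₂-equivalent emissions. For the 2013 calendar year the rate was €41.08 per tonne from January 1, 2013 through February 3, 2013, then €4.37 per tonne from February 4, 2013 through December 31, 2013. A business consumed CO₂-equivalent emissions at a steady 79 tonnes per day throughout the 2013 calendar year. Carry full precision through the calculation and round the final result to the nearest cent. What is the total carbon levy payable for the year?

January 1 – February 3, 2013: 34 days × 79 tonnes/day = 2,686 tonnes at €41.08/tonne → €110,340.88
February 4 – December 31, 2013: 331 days × 79 tonnes/day = 26,149 tonnes at €4.37/tonne → €114,271.13

€224,612.01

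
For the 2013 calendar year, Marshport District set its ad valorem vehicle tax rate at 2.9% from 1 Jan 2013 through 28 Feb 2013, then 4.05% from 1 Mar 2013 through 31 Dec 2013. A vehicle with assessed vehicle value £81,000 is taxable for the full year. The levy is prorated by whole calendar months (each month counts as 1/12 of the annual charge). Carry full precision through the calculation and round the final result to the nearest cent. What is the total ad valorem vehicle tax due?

1 Jan – 28 Feb 2013: 2 months at 2.9% → £81,000 × 2.9% × 2/12 = £391.5000
1 Mar – 31 Dec 2013: 10 months at 4.05% → £81,000 × 4.05% × 10/12 = £2,733.7500
Total = £3,125.2500

£3,125.25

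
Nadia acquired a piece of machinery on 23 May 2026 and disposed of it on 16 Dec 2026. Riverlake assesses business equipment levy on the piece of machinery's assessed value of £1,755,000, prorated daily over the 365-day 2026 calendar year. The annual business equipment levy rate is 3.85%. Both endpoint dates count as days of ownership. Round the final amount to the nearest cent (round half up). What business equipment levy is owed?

£38,504.22

Days held (23 May – 16 Dec 2026): 208 out of 365
Tax = £1,755,000 × 3.85% × 208/365 = £38,504.2192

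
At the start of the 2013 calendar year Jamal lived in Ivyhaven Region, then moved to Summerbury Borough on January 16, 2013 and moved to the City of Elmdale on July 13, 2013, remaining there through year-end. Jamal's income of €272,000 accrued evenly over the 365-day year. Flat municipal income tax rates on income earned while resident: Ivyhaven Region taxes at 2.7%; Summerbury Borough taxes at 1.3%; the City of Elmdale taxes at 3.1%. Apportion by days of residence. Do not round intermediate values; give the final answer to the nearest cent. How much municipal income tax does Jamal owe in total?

€5,999.65

Ivyhaven Region, January 1 – January 15, 2013: 15 days → €272,000 × 2.7% × 15/365 = €301.8082
Summerbury Borough, January 16 – July 12, 2013: 178 days → €272,000 × 1.3% × 178/365 = €1,724.4055
The City of Elmdale, July 13 – December 31, 2013: 172 days → €272,000 × 3.1% × 172/365 = €3,973.4356
Total = €5,999.6493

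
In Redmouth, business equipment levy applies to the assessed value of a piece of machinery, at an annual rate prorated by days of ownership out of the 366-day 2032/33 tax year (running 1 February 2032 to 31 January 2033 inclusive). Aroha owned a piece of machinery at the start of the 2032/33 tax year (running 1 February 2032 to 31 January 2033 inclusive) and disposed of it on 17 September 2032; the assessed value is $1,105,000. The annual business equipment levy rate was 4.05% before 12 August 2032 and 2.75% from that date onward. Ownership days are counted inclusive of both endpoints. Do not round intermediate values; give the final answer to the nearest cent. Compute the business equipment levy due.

1 February – 11 August 2032: 193 days at 4.05% → $1,105,000 × 4.05% × 193/366 = $23,598.9959
12 August – 17 September 2032: 37 days at 2.75% → $1,105,000 × 2.75% × 37/366 = $3,071.9604
Total = $26,670.9563

$26,670.96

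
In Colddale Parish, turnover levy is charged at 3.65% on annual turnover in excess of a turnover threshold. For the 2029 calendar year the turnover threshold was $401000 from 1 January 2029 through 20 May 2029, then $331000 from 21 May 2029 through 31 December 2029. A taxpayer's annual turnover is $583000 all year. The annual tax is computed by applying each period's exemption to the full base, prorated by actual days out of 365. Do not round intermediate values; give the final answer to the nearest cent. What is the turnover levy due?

$8218.00

1 January – 20 May 2029: 140 days, exemption $401000 → ($583000 − $401000) × 3.65% × 140/365 = $2548.0000
21 May – 31 December 2029: 225 days, exemption $331000 → ($583000 − $331000) × 3.65% × 225/365 = $5670.0000
Total = $8218.0000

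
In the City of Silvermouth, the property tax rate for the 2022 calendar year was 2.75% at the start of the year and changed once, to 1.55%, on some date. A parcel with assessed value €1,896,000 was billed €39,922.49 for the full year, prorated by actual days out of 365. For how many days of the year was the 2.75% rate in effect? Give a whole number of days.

Let d = days at the first rate; then 365 − d days at the second rate.
€1,896,000 × [2.75%·d + 1.55%·(365−d)] / 365 = €39,922.49
Solving gives d = 169, so the new rate took effect on 19 June 2022.

169 days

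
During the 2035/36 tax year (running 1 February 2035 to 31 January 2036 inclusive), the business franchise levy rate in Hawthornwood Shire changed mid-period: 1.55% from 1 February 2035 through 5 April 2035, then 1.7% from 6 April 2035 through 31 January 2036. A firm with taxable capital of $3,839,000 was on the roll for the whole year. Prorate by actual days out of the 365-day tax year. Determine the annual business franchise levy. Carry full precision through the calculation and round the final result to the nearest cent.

1 February – 5 April 2035: 64 days at 1.55% → $3,839,000 × 1.55% × 64/365 = $10,433.6658
6 April 2035 – 31 January 2036: 301 days at 1.7% → $3,839,000 × 1.7% × 301/365 = $53,819.6247
Total = $64,253.2904

$64,253.29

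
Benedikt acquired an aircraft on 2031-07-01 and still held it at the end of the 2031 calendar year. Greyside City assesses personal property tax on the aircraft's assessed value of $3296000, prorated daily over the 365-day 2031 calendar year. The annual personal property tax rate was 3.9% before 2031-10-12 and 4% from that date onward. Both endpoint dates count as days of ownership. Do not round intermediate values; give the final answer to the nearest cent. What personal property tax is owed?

2031-07-01 to 2031-10-11: 103 days at 3.9% → $3296000 × 3.9% × 103/365 = $36274.0603
2031-10-12 to 2031-12-31: 81 days at 4% → $3296000 × 4% × 81/365 = $29257.6438
Total = $65531.7041

$65531.70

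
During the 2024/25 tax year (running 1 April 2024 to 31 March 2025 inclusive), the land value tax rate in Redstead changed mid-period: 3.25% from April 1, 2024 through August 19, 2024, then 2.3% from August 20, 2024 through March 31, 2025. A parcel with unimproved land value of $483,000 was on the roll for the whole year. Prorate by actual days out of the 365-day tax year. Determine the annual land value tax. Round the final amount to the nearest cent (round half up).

$12,881.54

April 1 – August 19, 2024: 141 days at 3.25% → $483,000 × 3.25% × 141/365 = $6,063.9658
August 20, 2024 – March 31, 2025: 224 days at 2.3% → $483,000 × 2.3% × 224/365 = $6,817.5781
Total = $12,881.5438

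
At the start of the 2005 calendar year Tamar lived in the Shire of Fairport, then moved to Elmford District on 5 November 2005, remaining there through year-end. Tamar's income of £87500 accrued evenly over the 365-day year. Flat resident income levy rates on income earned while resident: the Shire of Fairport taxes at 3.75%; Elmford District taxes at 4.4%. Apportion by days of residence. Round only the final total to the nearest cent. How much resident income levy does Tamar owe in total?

£3370.07

The Shire of Fairport, 1 January – 4 November 2005: 308 days → £87500 × 3.75% × 308/365 = £2768.8356
Elmford District, 5 November – 31 December 2005: 57 days → £87500 × 4.4% × 57/365 = £601.2329
Total = £3370.0685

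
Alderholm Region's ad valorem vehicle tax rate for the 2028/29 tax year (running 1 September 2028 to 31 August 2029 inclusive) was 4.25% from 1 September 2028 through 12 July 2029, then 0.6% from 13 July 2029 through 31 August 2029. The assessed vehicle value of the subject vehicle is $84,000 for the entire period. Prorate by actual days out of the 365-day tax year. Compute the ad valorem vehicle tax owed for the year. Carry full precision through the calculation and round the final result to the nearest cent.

1 September 2028 – 12 July 2029: 315 days at 4.25% → $84,000 × 4.25% × 315/365 = $3,080.9589
13 July – 31 August 2029: 50 days at 0.6% → $84,000 × 0.6% × 50/365 = $69.0411
Total = $3,150.0000

$3,150.00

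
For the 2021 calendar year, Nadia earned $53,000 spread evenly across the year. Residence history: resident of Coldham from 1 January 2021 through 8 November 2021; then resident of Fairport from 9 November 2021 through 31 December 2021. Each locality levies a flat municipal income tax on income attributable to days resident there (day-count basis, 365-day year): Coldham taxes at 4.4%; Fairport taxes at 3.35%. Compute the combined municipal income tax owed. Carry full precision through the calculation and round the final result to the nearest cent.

$2,251.19

Coldham, 1 January – 8 November 2021: 312 days → $53,000 × 4.4% × 312/365 = $1,993.3808
Fairport, 9 November – 31 December 2021: 53 days → $53,000 × 3.35% × 53/365 = $257.8123
Total = $2,251.1932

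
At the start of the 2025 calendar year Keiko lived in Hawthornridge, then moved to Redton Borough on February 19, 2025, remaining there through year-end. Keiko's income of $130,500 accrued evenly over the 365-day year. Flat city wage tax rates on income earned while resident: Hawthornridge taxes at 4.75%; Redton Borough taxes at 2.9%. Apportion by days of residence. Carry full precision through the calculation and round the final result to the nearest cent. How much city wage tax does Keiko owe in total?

Hawthornridge, January 1 – February 18, 2025: 49 days → $130,500 × 4.75% × 49/365 = $832.1610
Redton Borough, February 19 – December 31, 2025: 316 days → $130,500 × 2.9% × 316/365 = $3,276.4438
Total = $4,108.6048

$4,108.60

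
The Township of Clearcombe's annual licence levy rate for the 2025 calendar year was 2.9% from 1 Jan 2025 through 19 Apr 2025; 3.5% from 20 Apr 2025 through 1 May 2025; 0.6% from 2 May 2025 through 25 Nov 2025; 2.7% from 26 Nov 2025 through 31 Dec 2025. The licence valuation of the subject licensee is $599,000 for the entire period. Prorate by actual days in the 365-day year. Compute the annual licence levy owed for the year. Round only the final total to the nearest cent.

1 Jan – 19 Apr 2025: 109 days at 2.9% → $599,000 × 2.9% × 109/365 = $5,187.5041
20 Apr – 1 May 2025: 12 days at 3.5% → $599,000 × 3.5% × 12/365 = $689.2603
2 May – 25 Nov 2025: 208 days at 0.6% → $599,000 × 0.6% × 208/365 = $2,048.0877
26 Nov – 31 Dec 2025: 36 days at 2.7% → $599,000 × 2.7% × 36/365 = $1,595.1452
Total = $9,519.9973

$9,520.00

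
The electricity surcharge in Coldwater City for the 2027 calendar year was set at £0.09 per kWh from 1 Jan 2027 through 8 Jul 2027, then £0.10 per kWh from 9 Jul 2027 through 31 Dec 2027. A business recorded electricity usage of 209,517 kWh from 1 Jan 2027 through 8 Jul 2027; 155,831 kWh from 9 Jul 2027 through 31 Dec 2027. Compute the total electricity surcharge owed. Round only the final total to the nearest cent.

£34,439.63

1 Jan – 8 Jul 2027: 209,517 kWh at £0.09/kWh → £18,856.53
9 Jul – 31 Dec 2027: 155,831 kWh at £0.10/kWh → £15,583.10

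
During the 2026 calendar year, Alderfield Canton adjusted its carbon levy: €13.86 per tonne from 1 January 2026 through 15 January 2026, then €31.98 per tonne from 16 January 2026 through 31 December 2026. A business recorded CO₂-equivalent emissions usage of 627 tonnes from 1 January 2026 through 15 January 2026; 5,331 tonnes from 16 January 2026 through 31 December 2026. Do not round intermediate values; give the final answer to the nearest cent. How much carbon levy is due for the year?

€179,175.60

1 January – 15 January 2026: 627 tonnes at €13.86/tonne → €8,690.22
16 January – 31 December 2026: 5,331 tonnes at €31.98/tonne → €170,485.38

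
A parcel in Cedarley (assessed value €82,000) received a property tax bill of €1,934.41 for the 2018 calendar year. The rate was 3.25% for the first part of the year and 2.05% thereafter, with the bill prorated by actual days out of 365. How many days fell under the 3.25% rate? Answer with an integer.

Let d = days at the first rate; then 365 − d days at the second rate.
€82,000 × [3.25%·d + 2.05%·(365−d)] / 365 = €1,934.41
Solving gives d = 94, so the new rate took effect on April 5, 2018.

94 days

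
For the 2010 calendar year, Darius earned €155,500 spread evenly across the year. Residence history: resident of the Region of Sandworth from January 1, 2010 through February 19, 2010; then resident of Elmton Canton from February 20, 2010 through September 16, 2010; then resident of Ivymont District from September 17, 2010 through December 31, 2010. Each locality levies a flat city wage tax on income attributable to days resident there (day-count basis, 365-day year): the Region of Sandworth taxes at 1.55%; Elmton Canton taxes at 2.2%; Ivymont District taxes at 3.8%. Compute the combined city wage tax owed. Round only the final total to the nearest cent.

The Region of Sandworth, January 1 – February 19, 2010: 50 days → €155,500 × 1.55% × 50/365 = €330.1712
Elmton Canton, February 20 – September 16, 2010: 209 days → €155,500 × 2.2% × 209/365 = €1,958.8740
Ivymont District, September 17 – December 31, 2010: 106 days → €155,500 × 3.8% × 106/365 = €1,716.0384
Total = €4,005.0836

€4,005.08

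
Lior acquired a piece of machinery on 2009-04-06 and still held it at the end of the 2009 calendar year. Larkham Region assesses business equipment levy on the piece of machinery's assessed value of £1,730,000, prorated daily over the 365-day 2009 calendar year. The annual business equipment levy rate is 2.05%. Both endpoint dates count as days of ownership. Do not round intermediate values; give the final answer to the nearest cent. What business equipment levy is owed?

Days held (2009-04-06 to 2009-12-31): 270 out of 365
Tax = £1,730,000 × 2.05% × 270/365 = £26,234.3836

£26,234.38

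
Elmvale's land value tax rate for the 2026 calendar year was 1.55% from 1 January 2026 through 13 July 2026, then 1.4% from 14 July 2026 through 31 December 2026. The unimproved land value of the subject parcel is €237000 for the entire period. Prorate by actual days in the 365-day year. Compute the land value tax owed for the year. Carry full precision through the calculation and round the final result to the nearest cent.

1 January – 13 July 2026: 194 days at 1.55% → €237000 × 1.55% × 194/365 = €1952.4904
14 July – 31 December 2026: 171 days at 1.4% → €237000 × 1.4% × 171/365 = €1554.4603
Total = €3506.9507

€3506.95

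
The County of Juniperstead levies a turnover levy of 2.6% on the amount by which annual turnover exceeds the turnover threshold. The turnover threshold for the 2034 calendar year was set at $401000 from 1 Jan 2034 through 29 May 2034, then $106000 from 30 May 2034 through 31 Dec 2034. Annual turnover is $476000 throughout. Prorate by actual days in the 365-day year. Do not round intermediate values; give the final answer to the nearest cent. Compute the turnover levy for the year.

$6488.96

1 Jan – 29 May 2034: 149 days, exemption $401000 → ($476000 − $401000) × 2.6% × 149/365 = $796.0274
30 May – 31 Dec 2034: 216 days, exemption $106000 → ($476000 − $106000) × 2.6% × 216/365 = $5692.9315
Total = $6488.9589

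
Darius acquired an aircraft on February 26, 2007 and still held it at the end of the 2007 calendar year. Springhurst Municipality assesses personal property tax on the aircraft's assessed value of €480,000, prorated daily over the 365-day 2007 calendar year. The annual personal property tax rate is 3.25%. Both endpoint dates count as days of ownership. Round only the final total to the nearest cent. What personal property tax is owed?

€13,206.58

Days held (February 26 – December 31, 2007): 309 out of 365
Tax = €480,000 × 3.25% × 309/365 = €13,206.5753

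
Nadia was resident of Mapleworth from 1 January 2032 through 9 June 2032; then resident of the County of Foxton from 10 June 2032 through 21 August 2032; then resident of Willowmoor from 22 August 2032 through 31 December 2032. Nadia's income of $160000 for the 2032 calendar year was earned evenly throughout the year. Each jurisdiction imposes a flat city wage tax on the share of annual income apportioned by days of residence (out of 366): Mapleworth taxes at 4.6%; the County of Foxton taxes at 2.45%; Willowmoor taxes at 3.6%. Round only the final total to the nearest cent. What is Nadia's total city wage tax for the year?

$6096.83

Mapleworth, 1 January – 9 June 2032: 161 days → $160000 × 4.6% × 161/366 = $3237.5956
The County of Foxton, 10 June – 21 August 2032: 73 days → $160000 × 2.45% × 73/366 = $781.8579
Willowmoor, 22 August – 31 December 2032: 132 days → $160000 × 3.6% × 132/366 = $2077.3770
Total = $6096.8306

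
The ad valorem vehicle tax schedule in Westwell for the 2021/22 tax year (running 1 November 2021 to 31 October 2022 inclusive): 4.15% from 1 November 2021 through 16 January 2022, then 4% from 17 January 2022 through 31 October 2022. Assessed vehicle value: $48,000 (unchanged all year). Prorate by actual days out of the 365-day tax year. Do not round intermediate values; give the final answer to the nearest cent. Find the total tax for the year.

$1,935.19

1 November 2021 – 16 January 2022: 77 days at 4.15% → $48,000 × 4.15% × 77/365 = $420.2301
17 January – 31 October 2022: 288 days at 4% → $48,000 × 4% × 288/365 = $1,514.9589
Total = $1,935.1890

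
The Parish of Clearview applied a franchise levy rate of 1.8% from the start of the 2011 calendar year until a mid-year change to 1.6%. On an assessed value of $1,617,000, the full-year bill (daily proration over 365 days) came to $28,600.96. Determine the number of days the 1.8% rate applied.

308 days

Let d = days at the first rate; then 365 − d days at the second rate.
$1,617,000 × [1.8%·d + 1.6%·(365−d)] / 365 = $28,600.96
Solving gives d = 308, so the new rate took effect on 5 November 2011.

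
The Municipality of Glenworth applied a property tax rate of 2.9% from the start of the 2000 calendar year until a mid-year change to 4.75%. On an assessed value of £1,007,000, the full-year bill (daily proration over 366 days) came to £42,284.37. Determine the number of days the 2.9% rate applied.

Let d = days at the first rate; then 366 − d days at the second rate.
£1,007,000 × [2.9%·d + 4.75%·(366−d)] / 366 = £42,284.37
Solving gives d = 109, so the new rate took effect on 19 Apr 2000.

109 days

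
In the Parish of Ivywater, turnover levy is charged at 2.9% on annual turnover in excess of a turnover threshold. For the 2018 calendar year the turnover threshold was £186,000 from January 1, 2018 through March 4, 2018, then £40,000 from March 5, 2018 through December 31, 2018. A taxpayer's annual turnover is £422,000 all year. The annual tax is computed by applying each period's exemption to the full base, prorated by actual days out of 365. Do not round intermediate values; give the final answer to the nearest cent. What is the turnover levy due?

January 1 – March 4, 2018: 63 days, exemption £186,000 → (£422,000 − £186,000) × 2.9% × 63/365 = £1,181.2932
March 5 – December 31, 2018: 302 days, exemption £40,000 → (£422,000 − £40,000) × 2.9% × 302/365 = £9,165.9068
Total = £10,347.2000

£10,347.20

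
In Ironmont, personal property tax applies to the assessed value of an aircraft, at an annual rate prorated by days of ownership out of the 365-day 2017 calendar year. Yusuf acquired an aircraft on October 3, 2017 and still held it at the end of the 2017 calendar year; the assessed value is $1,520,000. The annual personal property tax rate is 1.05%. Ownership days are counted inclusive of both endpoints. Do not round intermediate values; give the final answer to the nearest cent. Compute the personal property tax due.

$3,935.34

Days held (October 3 – December 31, 2017): 90 out of 365
Tax = $1,520,000 × 1.05% × 90/365 = $3,935.3425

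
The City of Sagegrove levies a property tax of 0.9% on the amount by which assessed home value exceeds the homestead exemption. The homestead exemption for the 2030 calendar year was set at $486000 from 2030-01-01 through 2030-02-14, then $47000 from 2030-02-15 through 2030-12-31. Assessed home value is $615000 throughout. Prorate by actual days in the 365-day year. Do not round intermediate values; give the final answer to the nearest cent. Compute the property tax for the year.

$4624.89

2030-01-01 to 2030-02-14: 45 days, exemption $486000 → ($615000 − $486000) × 0.9% × 45/365 = $143.1370
2030-02-15 to 2030-12-31: 320 days, exemption $47000 → ($615000 − $47000) × 0.9% × 320/365 = $4481.7534
Total = $4624.8904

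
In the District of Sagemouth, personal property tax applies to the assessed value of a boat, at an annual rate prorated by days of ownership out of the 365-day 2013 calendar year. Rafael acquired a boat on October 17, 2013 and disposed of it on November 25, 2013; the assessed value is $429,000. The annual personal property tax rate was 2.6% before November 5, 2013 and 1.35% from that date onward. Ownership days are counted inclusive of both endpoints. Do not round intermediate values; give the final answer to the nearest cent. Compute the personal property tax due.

October 17 – November 4, 2013: 19 days at 2.6% → $429,000 × 2.6% × 19/365 = $580.6192
November 5 – November 25, 2013: 21 days at 1.35% → $429,000 × 1.35% × 21/365 = $333.2096
Total = $913.8288

$913.83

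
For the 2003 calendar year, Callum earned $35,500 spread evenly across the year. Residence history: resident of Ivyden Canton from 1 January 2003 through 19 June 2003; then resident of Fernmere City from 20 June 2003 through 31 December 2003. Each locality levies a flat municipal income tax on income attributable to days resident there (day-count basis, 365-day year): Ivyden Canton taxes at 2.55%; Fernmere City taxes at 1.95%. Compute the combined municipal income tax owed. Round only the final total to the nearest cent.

$791.46

Ivyden Canton, 1 January – 19 June 2003: 170 days → $35,500 × 2.55% × 170/365 = $421.6233
Fernmere City, 20 June – 31 December 2003: 195 days → $35,500 × 1.95% × 195/365 = $369.8322
Total = $791.4555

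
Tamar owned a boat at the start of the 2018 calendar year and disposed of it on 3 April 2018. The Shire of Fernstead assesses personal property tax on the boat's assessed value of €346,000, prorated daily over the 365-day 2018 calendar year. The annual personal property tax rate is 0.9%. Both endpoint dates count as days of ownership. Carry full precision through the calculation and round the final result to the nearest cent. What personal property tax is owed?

€793.43

Days held (1 January – 3 April 2018): 93 out of 365
Tax = €346,000 × 0.9% × 93/365 = €793.4301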